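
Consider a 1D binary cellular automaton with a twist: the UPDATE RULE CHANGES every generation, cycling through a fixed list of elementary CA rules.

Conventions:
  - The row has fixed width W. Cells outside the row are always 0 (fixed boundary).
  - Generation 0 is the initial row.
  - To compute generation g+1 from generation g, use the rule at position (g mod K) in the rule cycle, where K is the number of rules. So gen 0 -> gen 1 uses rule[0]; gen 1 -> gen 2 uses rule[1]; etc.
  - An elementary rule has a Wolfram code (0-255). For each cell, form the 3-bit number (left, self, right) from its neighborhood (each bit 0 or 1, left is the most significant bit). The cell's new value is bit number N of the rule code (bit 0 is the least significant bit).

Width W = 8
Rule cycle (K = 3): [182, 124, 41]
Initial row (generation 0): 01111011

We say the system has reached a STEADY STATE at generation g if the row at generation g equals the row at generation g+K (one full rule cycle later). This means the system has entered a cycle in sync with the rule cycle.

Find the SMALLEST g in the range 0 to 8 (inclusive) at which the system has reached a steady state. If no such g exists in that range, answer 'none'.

Gen 0: 01111011
Gen 1 (rule 182): 10110100
Gen 2 (rule 124): 11111110
Gen 3 (rule 41): 10000000
Gen 4 (rule 182): 11000000
Gen 5 (rule 124): 11100000
Gen 6 (rule 41): 10001111
Gen 7 (rule 182): 11010110
Gen 8 (rule 124): 11111111
Gen 9 (rule 41): 10000000
Gen 10 (rule 182): 11000000
Gen 11 (rule 124): 11100000

Answer: none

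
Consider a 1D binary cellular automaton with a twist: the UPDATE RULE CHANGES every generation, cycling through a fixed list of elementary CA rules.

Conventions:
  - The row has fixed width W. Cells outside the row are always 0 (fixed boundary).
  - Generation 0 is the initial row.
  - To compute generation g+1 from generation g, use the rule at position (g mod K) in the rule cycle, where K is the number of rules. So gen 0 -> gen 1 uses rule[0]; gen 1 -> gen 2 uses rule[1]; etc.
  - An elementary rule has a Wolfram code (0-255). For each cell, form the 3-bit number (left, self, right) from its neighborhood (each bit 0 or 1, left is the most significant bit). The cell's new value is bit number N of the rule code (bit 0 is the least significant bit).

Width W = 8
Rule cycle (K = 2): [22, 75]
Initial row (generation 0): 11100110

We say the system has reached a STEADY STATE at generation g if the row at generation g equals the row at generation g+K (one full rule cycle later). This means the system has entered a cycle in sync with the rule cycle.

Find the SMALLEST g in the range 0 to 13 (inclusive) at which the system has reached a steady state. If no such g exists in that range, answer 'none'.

Gen 0: 11100110
Gen 1 (rule 22): 00011001
Gen 2 (rule 75): 11111010
Gen 3 (rule 22): 00000011
Gen 4 (rule 75): 11111111
Gen 5 (rule 22): 00000000
Gen 6 (rule 75): 11111111
Gen 7 (rule 22): 00000000
Gen 8 (rule 75): 11111111
Gen 9 (rule 22): 00000000
Gen 10 (rule 75): 11111111
Gen 11 (rule 22): 00000000
Gen 12 (rule 75): 11111111
Gen 13 (rule 22): 00000000
Gen 14 (rule 75): 11111111
Gen 15 (rule 22): 00000000

Answer: 4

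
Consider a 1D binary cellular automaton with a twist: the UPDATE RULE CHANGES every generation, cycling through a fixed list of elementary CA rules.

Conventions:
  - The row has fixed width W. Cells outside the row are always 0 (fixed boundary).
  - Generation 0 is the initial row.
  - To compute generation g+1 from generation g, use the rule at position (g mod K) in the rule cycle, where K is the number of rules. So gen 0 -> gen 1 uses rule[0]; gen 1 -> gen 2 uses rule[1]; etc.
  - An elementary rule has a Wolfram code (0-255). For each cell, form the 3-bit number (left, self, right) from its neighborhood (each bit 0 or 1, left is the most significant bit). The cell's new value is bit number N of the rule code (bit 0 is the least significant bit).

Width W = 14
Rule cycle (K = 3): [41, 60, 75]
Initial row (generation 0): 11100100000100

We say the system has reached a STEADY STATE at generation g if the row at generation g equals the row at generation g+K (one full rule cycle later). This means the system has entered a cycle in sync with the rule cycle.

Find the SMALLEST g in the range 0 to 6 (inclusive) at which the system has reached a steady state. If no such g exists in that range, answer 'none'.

Gen 0: 11100100000100
Gen 1 (rule 41): 10000001110001
Gen 2 (rule 60): 11000001001001
Gen 3 (rule 75): 11011110010010
Gen 4 (rule 41): 10110000000000
Gen 5 (rule 60): 11101000000000
Gen 6 (rule 75): 10100011111111
Gen 7 (rule 41): 01001010000000
Gen 8 (rule 60): 01101111000000
Gen 9 (rule 75): 11101001011111

Answer: none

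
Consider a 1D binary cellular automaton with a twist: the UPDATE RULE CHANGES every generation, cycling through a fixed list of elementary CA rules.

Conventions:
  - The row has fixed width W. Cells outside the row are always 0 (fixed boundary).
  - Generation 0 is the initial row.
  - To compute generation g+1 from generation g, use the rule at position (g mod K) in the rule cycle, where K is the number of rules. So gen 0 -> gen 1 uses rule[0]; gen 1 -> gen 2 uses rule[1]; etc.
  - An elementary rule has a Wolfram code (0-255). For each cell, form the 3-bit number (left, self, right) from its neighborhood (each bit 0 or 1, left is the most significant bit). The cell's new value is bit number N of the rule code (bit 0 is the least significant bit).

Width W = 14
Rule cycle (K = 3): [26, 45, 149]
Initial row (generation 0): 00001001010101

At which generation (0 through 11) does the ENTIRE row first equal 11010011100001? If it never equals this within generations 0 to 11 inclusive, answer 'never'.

Gen 0: 00001001010101
Gen 1 (rule 26): 00010110000000
Gen 2 (rule 45): 11011100111111
Gen 3 (rule 149): 00001010011110
Gen 4 (rule 26): 00010001110001
Gen 5 (rule 45): 11010101000101
Gen 6 (rule 149): 00010101110101
Gen 7 (rule 26): 00100001000000
Gen 8 (rule 45): 10101101011111
Gen 9 (rule 149): 10100001001110
Gen 10 (rule 26): 00010010111001
Gen 11 (rule 45): 11010011100001

Answer: 11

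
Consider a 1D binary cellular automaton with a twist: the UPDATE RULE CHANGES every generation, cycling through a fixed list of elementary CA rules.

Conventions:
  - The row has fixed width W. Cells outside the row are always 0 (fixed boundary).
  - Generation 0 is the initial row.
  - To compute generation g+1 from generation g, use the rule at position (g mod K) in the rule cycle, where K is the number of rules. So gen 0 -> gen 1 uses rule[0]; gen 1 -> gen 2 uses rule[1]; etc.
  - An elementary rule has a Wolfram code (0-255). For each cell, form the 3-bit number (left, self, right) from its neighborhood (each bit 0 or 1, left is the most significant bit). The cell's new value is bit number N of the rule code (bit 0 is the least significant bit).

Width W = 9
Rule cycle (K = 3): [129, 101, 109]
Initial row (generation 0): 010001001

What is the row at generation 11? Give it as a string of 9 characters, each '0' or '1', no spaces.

Gen 0: 010001001
Gen 1 (rule 129): 000100000
Gen 2 (rule 101): 110101111
Gen 3 (rule 109): 111111001
Gen 4 (rule 129): 011110000
Gen 5 (rule 101): 000010111
Gen 6 (rule 109): 111011101
Gen 7 (rule 129): 010001000
Gen 8 (rule 101): 010101011
Gen 9 (rule 109): 011111111
Gen 10 (rule 129): 001111110
Gen 11 (rule 101): 100000010

Answer: 100000010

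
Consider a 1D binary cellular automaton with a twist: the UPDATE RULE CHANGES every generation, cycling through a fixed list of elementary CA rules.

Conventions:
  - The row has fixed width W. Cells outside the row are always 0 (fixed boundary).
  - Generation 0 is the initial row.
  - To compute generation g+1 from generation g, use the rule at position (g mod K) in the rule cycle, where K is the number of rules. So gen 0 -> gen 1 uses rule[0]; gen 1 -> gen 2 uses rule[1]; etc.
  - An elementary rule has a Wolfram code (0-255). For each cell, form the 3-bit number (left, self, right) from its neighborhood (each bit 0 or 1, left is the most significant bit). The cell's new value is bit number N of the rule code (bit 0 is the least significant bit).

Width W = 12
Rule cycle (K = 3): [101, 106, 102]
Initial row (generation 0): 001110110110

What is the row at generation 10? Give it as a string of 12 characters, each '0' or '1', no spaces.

Gen 0: 001110110110
Gen 1 (rule 101): 100011011010
Gen 2 (rule 106): 000111111100
Gen 3 (rule 102): 001000000100
Gen 4 (rule 101): 101011110101
Gen 5 (rule 106): 010110011010
Gen 6 (rule 102): 111010101110
Gen 7 (rule 101): 001111110010
Gen 8 (rule 106): 011000010100
Gen 9 (rule 102): 101000111100
Gen 10 (rule 101): 111010000101

Answer: 111010000101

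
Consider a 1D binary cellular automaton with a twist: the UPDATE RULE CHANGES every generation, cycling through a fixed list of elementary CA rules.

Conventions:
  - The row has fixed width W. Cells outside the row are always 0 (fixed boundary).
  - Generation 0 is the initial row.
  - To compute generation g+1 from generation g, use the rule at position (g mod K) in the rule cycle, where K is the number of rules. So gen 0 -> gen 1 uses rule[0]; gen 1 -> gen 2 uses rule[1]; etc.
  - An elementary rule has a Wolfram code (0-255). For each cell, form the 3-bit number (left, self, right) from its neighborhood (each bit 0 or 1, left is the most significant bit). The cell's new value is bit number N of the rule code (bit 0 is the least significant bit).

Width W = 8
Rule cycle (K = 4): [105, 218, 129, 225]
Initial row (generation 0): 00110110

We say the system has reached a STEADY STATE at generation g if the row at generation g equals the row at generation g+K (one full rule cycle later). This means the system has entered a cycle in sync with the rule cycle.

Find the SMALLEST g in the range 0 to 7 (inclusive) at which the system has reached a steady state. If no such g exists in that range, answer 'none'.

Gen 0: 00110110
Gen 1 (rule 105): 10111110
Gen 2 (rule 218): 00111111
Gen 3 (rule 129): 10011110
Gen 4 (rule 225): 00001110
Gen 5 (rule 105): 11101010
Gen 6 (rule 218): 11100001
Gen 7 (rule 129): 01001100
Gen 8 (rule 225): 00000101
Gen 9 (rule 105): 11110010
Gen 10 (rule 218): 11111101
Gen 11 (rule 129): 01111000

Answer: none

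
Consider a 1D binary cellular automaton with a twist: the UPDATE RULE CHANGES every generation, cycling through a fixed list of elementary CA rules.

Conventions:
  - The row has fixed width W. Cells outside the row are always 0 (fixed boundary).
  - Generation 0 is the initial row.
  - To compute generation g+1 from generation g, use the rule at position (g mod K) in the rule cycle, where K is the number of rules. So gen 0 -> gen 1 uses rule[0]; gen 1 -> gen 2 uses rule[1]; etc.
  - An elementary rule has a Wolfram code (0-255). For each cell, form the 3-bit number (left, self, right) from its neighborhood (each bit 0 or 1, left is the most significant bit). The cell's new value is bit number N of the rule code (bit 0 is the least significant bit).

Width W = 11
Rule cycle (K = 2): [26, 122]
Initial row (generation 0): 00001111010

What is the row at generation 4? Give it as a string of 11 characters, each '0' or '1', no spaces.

Gen 0: 00001111010
Gen 1 (rule 26): 00011000001
Gen 2 (rule 122): 00111100010
Gen 3 (rule 26): 01100010101
Gen 4 (rule 122): 11110101010

Answer: 11110101010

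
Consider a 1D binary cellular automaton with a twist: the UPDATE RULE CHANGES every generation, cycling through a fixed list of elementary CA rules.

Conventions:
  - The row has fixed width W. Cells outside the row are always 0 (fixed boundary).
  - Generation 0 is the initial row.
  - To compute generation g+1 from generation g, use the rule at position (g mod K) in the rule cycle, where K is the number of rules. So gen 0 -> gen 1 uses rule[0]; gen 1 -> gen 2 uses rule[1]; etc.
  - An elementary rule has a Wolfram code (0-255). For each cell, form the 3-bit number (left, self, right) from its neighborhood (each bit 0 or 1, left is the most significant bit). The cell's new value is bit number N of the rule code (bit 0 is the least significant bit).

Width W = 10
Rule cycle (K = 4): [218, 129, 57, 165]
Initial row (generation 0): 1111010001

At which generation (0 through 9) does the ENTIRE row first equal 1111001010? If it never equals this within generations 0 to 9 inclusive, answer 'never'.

Answer: 1

Derivation:
Gen 0: 1111010001
Gen 1 (rule 218): 1111001010
Gen 2 (rule 129): 0110000000
Gen 3 (rule 57): 0101111111
Gen 4 (rule 165): 0110111110
Gen 5 (rule 218): 1110111111
Gen 6 (rule 129): 0100011110
Gen 7 (rule 57): 0011010001
Gen 8 (rule 165): 1000110101
Gen 9 (rule 218): 0101110000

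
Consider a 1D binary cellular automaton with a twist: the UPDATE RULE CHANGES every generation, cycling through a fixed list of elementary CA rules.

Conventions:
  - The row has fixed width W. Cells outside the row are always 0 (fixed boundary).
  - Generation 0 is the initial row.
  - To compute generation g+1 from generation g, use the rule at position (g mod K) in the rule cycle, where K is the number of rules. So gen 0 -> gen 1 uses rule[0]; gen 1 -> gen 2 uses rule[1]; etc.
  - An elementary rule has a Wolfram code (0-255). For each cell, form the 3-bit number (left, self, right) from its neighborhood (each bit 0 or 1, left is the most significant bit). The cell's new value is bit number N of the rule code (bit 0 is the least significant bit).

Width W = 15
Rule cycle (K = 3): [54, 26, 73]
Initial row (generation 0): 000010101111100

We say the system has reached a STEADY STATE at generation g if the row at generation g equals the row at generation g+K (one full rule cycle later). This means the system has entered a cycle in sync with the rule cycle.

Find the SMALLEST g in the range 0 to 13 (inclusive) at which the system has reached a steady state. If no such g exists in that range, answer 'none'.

Answer: 12

Derivation:
Gen 0: 000010101111100
Gen 1 (rule 54): 000111110000010
Gen 2 (rule 26): 001100001000101
Gen 3 (rule 73): 101101100010000
Gen 4 (rule 54): 110010010111000
Gen 5 (rule 26): 101101100100100
Gen 6 (rule 73): 001101100000001
Gen 7 (rule 54): 010010010000011
Gen 8 (rule 26): 101101101000110
Gen 9 (rule 73): 001101100010110
Gen 10 (rule 54): 010010010111001
Gen 11 (rule 26): 101101100100110
Gen 12 (rule 73): 001101100000110
Gen 13 (rule 54): 010010010001001
Gen 14 (rule 26): 101101101010110
Gen 15 (rule 73): 001101100000110
Gen 16 (rule 54): 010010010001001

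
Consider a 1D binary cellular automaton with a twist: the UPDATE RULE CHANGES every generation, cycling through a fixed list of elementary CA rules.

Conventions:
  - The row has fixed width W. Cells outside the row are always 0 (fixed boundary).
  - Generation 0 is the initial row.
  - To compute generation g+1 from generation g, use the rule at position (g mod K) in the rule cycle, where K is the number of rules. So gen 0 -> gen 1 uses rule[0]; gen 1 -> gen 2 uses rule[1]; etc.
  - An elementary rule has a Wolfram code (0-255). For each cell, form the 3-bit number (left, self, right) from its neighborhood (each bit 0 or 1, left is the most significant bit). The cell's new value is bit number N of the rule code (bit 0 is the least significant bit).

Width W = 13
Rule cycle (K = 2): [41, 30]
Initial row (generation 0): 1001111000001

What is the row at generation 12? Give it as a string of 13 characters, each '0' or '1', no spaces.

Gen 0: 1001111000001
Gen 1 (rule 41): 0001000011100
Gen 2 (rule 30): 0011100110010
Gen 3 (rule 41): 1010000100000
Gen 4 (rule 30): 1011001110000
Gen 5 (rule 41): 0110001000111
Gen 6 (rule 30): 1101011101100
Gen 7 (rule 41): 1010110011001
Gen 8 (rule 30): 1010101110111
Gen 9 (rule 41): 0101011001100
Gen 10 (rule 30): 1101010111010
Gen 11 (rule 41): 1010101100100
Gen 12 (rule 30): 1010101011110

Answer: 1010101011110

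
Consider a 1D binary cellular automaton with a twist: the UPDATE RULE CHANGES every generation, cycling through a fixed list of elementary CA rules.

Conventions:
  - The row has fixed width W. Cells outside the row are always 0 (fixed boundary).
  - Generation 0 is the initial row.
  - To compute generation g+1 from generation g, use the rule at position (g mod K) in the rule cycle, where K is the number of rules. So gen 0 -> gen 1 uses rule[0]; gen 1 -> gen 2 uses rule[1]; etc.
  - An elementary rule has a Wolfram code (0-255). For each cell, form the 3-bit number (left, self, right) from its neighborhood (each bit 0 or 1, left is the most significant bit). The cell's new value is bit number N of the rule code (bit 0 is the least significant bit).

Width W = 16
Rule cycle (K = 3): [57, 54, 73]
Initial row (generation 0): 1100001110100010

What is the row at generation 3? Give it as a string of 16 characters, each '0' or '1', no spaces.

Gen 0: 1100001110100010
Gen 1 (rule 57): 1011101001011001
Gen 2 (rule 54): 1100011111100111
Gen 3 (rule 73): 1101010000100101

Answer: 1101010000100101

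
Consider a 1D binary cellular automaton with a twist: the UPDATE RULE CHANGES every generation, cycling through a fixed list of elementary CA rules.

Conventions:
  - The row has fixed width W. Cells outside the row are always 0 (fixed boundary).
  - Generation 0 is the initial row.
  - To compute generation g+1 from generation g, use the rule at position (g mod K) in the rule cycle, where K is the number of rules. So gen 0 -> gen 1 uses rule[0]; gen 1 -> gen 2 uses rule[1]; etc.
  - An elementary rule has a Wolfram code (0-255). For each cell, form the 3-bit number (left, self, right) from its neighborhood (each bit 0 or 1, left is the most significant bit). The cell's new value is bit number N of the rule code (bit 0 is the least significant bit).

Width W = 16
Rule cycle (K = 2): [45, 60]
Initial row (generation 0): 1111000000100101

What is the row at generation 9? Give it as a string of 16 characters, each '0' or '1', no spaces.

Gen 0: 1111000000100101
Gen 1 (rule 45): 1000011110100111
Gen 2 (rule 60): 1100010001110100
Gen 3 (rule 45): 1001010101001101
Gen 4 (rule 60): 1101111111101011
Gen 5 (rule 45): 1011000000011110
Gen 6 (rule 60): 1110100000010001
Gen 7 (rule 45): 1001101111010101
Gen 8 (rule 60): 1101011000111111
Gen 9 (rule 45): 1011110010100000

Answer: 1011110010100000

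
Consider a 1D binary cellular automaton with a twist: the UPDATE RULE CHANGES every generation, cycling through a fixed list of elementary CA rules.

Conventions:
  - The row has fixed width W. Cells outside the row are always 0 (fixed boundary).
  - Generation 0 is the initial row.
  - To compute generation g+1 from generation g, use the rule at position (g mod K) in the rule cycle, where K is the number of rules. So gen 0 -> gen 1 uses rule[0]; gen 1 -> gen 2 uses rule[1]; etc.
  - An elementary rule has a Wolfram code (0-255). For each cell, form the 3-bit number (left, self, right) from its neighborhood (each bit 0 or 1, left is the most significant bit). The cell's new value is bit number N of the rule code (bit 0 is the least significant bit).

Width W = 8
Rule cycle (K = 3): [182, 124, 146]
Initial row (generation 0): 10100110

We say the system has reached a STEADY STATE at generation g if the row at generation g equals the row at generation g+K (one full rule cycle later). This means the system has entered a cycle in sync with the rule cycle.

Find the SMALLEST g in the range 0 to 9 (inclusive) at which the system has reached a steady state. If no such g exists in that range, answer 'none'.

Answer: none

Derivation:
Gen 0: 10100110
Gen 1 (rule 182): 11111001
Gen 2 (rule 124): 10001101
Gen 3 (rule 146): 01010000
Gen 4 (rule 182): 11111000
Gen 5 (rule 124): 10001100
Gen 6 (rule 146): 01010010
Gen 7 (rule 182): 11111111
Gen 8 (rule 124): 10000001
Gen 9 (rule 146): 01000010
Gen 10 (rule 182): 11100111
Gen 11 (rule 124): 10110101
Gen 12 (rule 146): 00000000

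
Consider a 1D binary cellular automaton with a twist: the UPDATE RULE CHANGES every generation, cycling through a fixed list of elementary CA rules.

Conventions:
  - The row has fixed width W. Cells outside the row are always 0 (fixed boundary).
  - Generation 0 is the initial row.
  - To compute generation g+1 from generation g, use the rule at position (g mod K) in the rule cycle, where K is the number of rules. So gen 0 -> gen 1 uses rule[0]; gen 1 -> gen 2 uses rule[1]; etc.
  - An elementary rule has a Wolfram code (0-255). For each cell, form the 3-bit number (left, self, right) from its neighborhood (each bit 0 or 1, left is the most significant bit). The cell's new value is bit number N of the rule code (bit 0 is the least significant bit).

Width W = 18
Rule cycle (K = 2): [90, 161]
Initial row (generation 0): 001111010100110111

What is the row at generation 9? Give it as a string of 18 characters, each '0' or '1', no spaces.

Answer: 010010010000100000

Derivation:
Gen 0: 001111010100110111
Gen 1 (rule 90): 011001000011110101
Gen 2 (rule 161): 000000011001101010
Gen 3 (rule 90): 000000111111100001
Gen 4 (rule 161): 111110011111001100
Gen 5 (rule 90): 100011110001111110
Gen 6 (rule 161): 001001100100111100
Gen 7 (rule 90): 010111111011100110
Gen 8 (rule 161): 001011110101000000
Gen 9 (rule 90): 010010010000100000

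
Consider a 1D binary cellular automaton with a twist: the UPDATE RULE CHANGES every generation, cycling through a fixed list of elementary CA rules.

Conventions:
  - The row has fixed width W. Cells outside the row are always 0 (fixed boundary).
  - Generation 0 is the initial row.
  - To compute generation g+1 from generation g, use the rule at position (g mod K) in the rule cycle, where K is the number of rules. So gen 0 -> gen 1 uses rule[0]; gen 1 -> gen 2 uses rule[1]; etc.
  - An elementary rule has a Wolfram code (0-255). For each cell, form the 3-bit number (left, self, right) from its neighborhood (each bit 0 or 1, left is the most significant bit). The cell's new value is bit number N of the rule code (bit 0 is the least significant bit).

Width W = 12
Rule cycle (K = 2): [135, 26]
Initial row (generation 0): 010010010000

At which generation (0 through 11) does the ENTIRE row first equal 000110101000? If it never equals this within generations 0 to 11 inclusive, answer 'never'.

Answer: never

Derivation:
Gen 0: 010010010000
Gen 1 (rule 135): 110110110111
Gen 2 (rule 26): 100100100100
Gen 3 (rule 135): 101101101101
Gen 4 (rule 26): 001001001000
Gen 5 (rule 135): 111011011011
Gen 6 (rule 26): 100010010010
Gen 7 (rule 135): 101110110110
Gen 8 (rule 26): 001000100101
Gen 9 (rule 135): 111011101101
Gen 10 (rule 26): 100010001000
Gen 11 (rule 135): 101110111011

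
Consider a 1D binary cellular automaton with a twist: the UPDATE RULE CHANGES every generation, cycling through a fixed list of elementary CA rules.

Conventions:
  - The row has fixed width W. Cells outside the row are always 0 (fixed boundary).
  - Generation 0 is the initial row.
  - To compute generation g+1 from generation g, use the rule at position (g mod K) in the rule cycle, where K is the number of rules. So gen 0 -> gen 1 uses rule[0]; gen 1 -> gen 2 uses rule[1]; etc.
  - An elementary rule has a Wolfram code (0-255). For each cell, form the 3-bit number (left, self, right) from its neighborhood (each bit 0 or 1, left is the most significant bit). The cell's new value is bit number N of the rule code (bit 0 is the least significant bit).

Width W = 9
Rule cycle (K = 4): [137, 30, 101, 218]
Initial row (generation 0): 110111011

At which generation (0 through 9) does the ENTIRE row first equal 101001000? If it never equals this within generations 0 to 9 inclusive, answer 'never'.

Gen 0: 110111011
Gen 1 (rule 137): 100110010
Gen 2 (rule 30): 111101111
Gen 3 (rule 101): 000110001
Gen 4 (rule 218): 001111010
Gen 5 (rule 137): 101110000
Gen 6 (rule 30): 101001000
Gen 7 (rule 101): 111001011
Gen 8 (rule 218): 111110011
Gen 9 (rule 137): 111100010

Answer: 6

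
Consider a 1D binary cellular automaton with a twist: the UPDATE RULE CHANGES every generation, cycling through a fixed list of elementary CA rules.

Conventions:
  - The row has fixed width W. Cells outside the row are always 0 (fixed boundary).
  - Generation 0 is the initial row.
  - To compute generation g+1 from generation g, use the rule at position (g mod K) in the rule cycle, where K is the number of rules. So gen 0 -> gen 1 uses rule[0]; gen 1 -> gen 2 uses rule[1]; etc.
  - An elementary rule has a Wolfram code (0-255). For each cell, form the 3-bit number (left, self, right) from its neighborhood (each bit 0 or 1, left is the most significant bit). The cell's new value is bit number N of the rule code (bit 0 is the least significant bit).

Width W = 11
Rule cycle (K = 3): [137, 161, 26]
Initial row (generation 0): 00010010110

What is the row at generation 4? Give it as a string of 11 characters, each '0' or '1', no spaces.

Gen 0: 00010010110
Gen 1 (rule 137): 11000000100
Gen 2 (rule 161): 00011110001
Gen 3 (rule 26): 00110001010
Gen 4 (rule 137): 10100100000

Answer: 10100100000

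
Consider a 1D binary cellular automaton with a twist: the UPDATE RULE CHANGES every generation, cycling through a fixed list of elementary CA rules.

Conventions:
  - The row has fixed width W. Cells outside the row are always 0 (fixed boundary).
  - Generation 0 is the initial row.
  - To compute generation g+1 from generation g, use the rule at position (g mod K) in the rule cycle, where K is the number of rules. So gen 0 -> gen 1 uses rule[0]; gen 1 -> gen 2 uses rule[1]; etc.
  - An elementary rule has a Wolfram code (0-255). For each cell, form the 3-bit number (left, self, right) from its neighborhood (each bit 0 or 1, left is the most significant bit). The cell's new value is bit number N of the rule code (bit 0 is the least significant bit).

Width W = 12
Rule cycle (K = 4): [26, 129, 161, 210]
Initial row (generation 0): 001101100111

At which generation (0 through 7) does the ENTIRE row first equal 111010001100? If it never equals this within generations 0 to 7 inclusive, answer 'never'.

Answer: never

Derivation:
Gen 0: 001101100111
Gen 1 (rule 26): 011001011100
Gen 2 (rule 129): 000000001001
Gen 3 (rule 161): 111111100000
Gen 4 (rule 210): 011111110000
Gen 5 (rule 26): 110000001000
Gen 6 (rule 129): 000111100011
Gen 7 (rule 161): 110011001000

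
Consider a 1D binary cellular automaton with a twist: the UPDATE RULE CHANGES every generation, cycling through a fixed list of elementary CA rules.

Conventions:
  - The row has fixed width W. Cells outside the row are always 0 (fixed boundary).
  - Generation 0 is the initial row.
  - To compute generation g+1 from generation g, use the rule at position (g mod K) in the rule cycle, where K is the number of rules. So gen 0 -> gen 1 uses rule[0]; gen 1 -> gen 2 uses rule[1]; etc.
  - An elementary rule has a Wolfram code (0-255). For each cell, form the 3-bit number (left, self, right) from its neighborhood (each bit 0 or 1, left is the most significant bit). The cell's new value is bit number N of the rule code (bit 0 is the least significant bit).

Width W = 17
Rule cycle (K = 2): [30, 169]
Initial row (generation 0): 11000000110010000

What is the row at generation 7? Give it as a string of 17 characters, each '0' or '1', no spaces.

Gen 0: 11000000110010000
Gen 1 (rule 30): 10100001101111000
Gen 2 (rule 169): 01001101011110011
Gen 3 (rule 30): 11111001010001110
Gen 4 (rule 169): 11110000100101100
Gen 5 (rule 30): 10001001111101010
Gen 6 (rule 169): 00100001111010100
Gen 7 (rule 30): 01110011000010110

Answer: 01110011000010110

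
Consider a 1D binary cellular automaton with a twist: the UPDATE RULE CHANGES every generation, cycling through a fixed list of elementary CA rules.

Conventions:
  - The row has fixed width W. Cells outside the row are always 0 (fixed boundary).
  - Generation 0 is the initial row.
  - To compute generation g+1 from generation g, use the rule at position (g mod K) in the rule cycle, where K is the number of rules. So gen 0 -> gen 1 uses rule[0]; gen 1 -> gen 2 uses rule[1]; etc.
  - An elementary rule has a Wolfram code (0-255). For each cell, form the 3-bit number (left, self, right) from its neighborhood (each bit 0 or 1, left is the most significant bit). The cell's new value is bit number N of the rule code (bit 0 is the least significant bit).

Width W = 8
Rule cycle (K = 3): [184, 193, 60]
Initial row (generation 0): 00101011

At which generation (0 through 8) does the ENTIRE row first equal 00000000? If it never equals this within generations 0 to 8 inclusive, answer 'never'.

Answer: 5

Derivation:
Gen 0: 00101011
Gen 1 (rule 184): 00010110
Gen 2 (rule 193): 11000010
Gen 3 (rule 60): 10100011
Gen 4 (rule 184): 01010010
Gen 5 (rule 193): 00000000
Gen 6 (rule 60): 00000000
Gen 7 (rule 184): 00000000
Gen 8 (rule 193): 11111111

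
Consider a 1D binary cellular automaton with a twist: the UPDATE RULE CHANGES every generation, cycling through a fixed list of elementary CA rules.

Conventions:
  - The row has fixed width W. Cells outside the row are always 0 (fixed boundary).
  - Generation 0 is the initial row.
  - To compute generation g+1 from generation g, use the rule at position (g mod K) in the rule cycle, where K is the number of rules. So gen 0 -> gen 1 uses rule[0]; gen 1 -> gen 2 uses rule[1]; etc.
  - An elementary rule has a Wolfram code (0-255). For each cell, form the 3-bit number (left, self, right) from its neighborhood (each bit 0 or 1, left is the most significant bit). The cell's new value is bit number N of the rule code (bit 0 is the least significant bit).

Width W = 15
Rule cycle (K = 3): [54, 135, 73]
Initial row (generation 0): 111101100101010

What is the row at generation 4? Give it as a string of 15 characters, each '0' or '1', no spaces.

Gen 0: 111101100101010
Gen 1 (rule 54): 000010011111111
Gen 2 (rule 135): 111110101111110
Gen 3 (rule 73): 100010001000010
Gen 4 (rule 54): 110111011100111

Answer: 110111011100111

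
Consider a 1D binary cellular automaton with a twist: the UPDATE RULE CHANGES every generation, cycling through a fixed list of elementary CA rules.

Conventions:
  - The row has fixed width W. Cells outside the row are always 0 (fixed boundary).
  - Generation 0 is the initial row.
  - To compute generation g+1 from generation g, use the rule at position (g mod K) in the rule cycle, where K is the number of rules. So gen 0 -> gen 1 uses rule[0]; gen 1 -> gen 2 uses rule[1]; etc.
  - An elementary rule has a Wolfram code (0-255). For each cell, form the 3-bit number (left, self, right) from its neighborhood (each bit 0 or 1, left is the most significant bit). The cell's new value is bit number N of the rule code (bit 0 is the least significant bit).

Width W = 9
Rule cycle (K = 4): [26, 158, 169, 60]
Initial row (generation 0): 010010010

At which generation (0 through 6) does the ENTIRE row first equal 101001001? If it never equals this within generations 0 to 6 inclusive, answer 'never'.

Gen 0: 010010010
Gen 1 (rule 26): 101101101
Gen 2 (rule 158): 101001001
Gen 3 (rule 169): 010000000
Gen 4 (rule 60): 011000000
Gen 5 (rule 26): 110100000
Gen 6 (rule 158): 100110000

Answer: 2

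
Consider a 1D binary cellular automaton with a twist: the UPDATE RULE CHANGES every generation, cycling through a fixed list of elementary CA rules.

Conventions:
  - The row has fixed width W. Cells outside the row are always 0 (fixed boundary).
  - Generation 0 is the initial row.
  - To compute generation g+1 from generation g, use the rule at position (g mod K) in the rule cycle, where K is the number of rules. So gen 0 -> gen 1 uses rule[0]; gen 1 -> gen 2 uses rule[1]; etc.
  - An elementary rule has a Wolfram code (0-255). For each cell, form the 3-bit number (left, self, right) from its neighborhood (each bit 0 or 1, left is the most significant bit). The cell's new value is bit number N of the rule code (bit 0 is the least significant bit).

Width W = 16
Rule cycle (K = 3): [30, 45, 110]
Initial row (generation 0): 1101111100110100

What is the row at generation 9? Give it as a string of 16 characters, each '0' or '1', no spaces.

Gen 0: 1101111100110100
Gen 1 (rule 30): 1001000011100110
Gen 2 (rule 45): 1001011010000100
Gen 3 (rule 110): 1011111110001100
Gen 4 (rule 30): 1010000001011010
Gen 5 (rule 45): 1110111101110110
Gen 6 (rule 110): 1011100111011110
Gen 7 (rule 30): 1010011100010001
Gen 8 (rule 45): 1110010001010101
Gen 9 (rule 110): 1010110011111111

Answer: 1010110011111111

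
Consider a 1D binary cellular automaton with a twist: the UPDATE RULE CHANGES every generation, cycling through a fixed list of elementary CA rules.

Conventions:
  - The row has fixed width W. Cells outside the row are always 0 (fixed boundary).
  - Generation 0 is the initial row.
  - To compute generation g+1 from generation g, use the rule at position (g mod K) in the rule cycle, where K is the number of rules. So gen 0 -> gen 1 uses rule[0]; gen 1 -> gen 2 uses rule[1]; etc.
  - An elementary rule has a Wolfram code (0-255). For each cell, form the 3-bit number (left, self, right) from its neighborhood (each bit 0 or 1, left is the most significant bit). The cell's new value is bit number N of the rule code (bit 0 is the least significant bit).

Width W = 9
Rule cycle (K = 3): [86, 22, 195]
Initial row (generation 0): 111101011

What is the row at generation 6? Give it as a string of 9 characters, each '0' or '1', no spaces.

Answer: 010111011

Derivation:
Gen 0: 111101011
Gen 1 (rule 86): 000101001
Gen 2 (rule 22): 001101111
Gen 3 (rule 195): 110100111
Gen 4 (rule 86): 010111001
Gen 5 (rule 22): 110000111
Gen 6 (rule 195): 010111011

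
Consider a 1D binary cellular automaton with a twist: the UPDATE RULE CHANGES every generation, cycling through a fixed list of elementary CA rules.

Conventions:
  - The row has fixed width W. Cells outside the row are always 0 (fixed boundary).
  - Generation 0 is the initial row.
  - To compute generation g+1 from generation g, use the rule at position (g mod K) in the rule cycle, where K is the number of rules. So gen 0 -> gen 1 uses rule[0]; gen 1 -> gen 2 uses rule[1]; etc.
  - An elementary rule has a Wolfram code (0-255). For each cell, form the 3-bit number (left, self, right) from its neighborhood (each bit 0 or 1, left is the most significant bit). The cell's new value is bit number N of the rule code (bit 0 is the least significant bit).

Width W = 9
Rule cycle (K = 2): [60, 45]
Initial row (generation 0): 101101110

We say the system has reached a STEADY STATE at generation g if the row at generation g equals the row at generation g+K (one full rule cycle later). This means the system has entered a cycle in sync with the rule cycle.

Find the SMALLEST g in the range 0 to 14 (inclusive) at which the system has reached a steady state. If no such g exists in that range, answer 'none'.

Gen 0: 101101110
Gen 1 (rule 60): 111011001
Gen 2 (rule 45): 100110001
Gen 3 (rule 60): 110101001
Gen 4 (rule 45): 101111001
Gen 5 (rule 60): 111000101
Gen 6 (rule 45): 100010111
Gen 7 (rule 60): 110011100
Gen 8 (rule 45): 100010001
Gen 9 (rule 60): 110011001
Gen 10 (rule 45): 100010001
Gen 11 (rule 60): 110011001
Gen 12 (rule 45): 100010001
Gen 13 (rule 60): 110011001
Gen 14 (rule 45): 100010001
Gen 15 (rule 60): 110011001
Gen 16 (rule 45): 100010001

Answer: 8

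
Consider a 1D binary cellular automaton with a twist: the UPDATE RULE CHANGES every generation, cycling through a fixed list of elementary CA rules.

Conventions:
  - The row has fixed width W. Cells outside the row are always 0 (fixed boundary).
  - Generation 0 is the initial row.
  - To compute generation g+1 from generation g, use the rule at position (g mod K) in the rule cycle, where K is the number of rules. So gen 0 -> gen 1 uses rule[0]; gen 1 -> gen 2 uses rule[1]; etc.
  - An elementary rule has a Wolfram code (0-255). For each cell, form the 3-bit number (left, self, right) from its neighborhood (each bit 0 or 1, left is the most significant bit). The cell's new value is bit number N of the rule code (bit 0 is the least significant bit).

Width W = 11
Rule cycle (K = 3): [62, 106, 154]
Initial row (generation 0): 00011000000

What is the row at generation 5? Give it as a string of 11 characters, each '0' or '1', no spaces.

Answer: 00011010000

Derivation:
Gen 0: 00011000000
Gen 1 (rule 62): 00110100000
Gen 2 (rule 106): 01111000000
Gen 3 (rule 154): 11110100000
Gen 4 (rule 62): 10001110000
Gen 5 (rule 106): 00011010000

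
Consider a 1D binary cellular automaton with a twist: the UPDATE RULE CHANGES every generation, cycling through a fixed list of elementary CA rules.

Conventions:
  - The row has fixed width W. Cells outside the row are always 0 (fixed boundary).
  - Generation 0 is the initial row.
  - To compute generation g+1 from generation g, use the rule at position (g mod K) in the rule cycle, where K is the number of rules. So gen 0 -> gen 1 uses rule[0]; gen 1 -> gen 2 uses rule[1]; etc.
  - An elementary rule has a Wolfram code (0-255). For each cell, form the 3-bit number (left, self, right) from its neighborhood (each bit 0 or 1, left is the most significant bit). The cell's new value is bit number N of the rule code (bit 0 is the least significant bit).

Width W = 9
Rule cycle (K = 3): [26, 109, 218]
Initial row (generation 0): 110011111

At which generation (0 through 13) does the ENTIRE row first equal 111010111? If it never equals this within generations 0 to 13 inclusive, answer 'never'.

Answer: 2

Derivation:
Gen 0: 110011111
Gen 1 (rule 26): 101110000
Gen 2 (rule 109): 111010111
Gen 3 (rule 218): 111000111
Gen 4 (rule 26): 100101100
Gen 5 (rule 109): 100111101
Gen 6 (rule 218): 011111100
Gen 7 (rule 26): 110000010
Gen 8 (rule 109): 110111010
Gen 9 (rule 218): 110111001
Gen 10 (rule 26): 100100110
Gen 11 (rule 109): 100100110
Gen 12 (rule 218): 011011111
Gen 13 (rule 26): 110010000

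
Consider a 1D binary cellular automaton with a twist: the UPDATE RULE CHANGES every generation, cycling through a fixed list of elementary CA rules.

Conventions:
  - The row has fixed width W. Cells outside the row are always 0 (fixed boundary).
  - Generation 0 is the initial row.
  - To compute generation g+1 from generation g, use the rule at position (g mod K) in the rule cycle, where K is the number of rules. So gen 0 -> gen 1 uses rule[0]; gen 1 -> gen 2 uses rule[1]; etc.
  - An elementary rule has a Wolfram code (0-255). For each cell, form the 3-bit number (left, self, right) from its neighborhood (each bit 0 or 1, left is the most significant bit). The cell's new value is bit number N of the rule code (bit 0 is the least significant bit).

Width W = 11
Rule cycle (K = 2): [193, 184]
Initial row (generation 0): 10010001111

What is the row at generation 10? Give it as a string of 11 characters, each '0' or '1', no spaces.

Gen 0: 10010001111
Gen 1 (rule 193): 00000100111
Gen 2 (rule 184): 00000010110
Gen 3 (rule 193): 11111000010
Gen 4 (rule 184): 11110100001
Gen 5 (rule 193): 01110001100
Gen 6 (rule 184): 01101001010
Gen 7 (rule 193): 00100000000
Gen 8 (rule 184): 00010000000
Gen 9 (rule 193): 11000111111
Gen 10 (rule 184): 10100111110

Answer: 10100111110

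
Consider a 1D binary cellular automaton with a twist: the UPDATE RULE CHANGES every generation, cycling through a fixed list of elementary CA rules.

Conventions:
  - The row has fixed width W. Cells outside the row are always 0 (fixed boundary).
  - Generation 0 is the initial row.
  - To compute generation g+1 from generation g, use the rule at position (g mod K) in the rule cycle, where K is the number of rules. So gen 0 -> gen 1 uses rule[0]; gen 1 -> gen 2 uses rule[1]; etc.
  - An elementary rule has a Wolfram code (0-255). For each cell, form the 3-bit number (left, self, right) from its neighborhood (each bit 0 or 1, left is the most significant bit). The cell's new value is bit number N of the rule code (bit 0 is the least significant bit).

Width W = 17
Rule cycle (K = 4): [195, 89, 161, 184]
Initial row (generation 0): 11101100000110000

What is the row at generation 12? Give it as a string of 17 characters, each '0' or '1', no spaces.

Gen 0: 11101100000110000
Gen 1 (rule 195): 01100101111010111
Gen 2 (rule 89): 01110001001000101
Gen 3 (rule 161): 00100100000010010
Gen 4 (rule 184): 00010010000001001
Gen 5 (rule 195): 11100100111110010
Gen 6 (rule 89): 10110010100011001
Gen 7 (rule 161): 01000001001000000
Gen 8 (rule 184): 00100000100100000
Gen 9 (rule 195): 11001111001001111
Gen 10 (rule 89): 11101001100101001
Gen 11 (rule 161): 01010000000010000
Gen 12 (rule 184): 00101000000001000

Answer: 00101000000001000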